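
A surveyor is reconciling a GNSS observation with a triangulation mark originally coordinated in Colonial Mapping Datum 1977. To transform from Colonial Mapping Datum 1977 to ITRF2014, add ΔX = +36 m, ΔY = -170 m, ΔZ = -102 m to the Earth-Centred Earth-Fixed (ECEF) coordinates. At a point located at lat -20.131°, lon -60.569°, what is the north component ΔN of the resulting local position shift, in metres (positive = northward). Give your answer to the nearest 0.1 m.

ΔN = -38.7 m

The local north axis is (−sin φ cos λ, −sin φ sin λ, cos φ), giving ΔN = 6.088 + 50.958 − 95.769 = -38.72 m.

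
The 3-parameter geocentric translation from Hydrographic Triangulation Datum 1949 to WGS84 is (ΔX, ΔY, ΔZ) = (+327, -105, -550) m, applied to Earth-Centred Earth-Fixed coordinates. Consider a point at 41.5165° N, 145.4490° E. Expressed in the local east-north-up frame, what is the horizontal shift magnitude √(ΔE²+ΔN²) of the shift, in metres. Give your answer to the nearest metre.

218 m

At φ = 41.5165°, λ = 145.4490°: sin φ = 0.662836, cos φ = 0.748765, sin λ = 0.567140, cos λ = -0.823622.
ΔE = −sin λ·ΔX + cos λ·ΔY = −(0.567140)·(327) + (-0.823622)·(-105) = -98.97 m.
ΔN = −sin φ cos λ·ΔX − sin φ sin λ·ΔY + cos φ·ΔZ = −(0.662836)(-0.823622)(327) − (0.662836)(0.567140)(-105) + (0.748765)(-550) = -193.83 m.
Horizontal magnitude = √(ΔE² + ΔN²) = √((-98.97)² + (-193.83)²) = 217.64 m.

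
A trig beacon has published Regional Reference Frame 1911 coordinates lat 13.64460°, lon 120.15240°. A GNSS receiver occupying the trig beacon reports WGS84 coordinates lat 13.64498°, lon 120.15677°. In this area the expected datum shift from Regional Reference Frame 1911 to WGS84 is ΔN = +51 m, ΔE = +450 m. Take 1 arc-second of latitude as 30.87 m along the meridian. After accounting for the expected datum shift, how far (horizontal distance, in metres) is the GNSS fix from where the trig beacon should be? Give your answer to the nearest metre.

Observed coordinate differences: Δφ = +0.00038°, Δλ = +0.00437°.
Converting to metres (1° lat = 111132 m, cos φ = 0.971778): observed ΔN = 42.2 m, observed ΔE = 471.9 m.
Subtracting the expected shift leaves a residual of 42.2 − (51) = -8.8 m north and 471.9 − (450) = 21.9 m east.
Residual distance = √((-8.8)² + 21.9²) = 23.6 m.

24 m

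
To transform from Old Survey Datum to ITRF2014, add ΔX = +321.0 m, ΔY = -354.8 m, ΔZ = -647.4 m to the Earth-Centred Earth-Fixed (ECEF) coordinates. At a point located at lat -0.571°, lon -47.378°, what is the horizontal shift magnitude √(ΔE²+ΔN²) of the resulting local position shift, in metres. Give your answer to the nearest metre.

643 m

At φ = -0.571°, λ = -47.378°: sin φ = -0.009966, cos φ = 0.999950, sin λ = -0.735837, cos λ = 0.677159.
ΔE = −sin λ·ΔX + cos λ·ΔY = −(-0.735837)·(321.0) + (0.677159)·(-354.8) = -4.05 m.
ΔN = −sin φ cos λ·ΔX − sin φ sin λ·ΔY + cos φ·ΔZ = −(-0.009966)(0.677159)(321.0) − (-0.009966)(-0.735837)(-354.8) + (0.999950)(-647.4) = -642.60 m.
Horizontal magnitude = √(ΔE² + ΔN²) = √((-4.05)² + (-642.60)²) = 642.61 m.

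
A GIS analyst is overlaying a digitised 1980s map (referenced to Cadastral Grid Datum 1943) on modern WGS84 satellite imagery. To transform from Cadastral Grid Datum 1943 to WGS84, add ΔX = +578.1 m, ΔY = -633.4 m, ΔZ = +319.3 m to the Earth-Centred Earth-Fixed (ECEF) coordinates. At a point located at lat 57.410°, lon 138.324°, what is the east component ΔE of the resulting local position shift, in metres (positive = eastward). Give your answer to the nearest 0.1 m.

ΔE = 88.7 m

At φ = 57.410°, λ = 138.324°: sin φ = 0.842546, cos φ = 0.538624, sin λ = 0.664918, cos λ = -0.746917.
ΔE = −sin λ·ΔX + cos λ·ΔY = −(0.664918)·(578.1) + (-0.746917)·(-633.4) = 88.71 m.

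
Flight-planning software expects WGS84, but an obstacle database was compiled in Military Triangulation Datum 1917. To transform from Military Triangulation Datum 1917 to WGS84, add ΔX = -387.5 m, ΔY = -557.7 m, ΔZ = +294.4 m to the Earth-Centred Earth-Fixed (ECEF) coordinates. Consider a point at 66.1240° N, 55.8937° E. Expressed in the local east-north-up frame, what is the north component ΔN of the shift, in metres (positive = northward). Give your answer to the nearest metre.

ΔN = 740 m

The local north axis is (−sin φ cos λ, −sin φ sin λ, cos φ), giving ΔN = 198.689 + 422.258 + 119.161 = 740.11 m.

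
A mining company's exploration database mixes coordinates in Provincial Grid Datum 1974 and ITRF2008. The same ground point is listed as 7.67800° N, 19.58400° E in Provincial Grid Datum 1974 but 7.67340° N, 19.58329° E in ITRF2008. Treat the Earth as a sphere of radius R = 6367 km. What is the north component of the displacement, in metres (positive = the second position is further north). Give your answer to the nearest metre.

ΔN = -511 m

Δφ = 7.67340° − 7.67800° = -0.00460°; Δλ = 19.58329° − 19.58400° = -0.00071°.
1° along a meridian = πR/180 = 111125 m.
ΔN = Δφ × 111125 = -511.2 m; ΔE = Δλ × 111125 × cos(7.67800°) = -0.00071 × 111125 × 0.991035 = -78.2 m.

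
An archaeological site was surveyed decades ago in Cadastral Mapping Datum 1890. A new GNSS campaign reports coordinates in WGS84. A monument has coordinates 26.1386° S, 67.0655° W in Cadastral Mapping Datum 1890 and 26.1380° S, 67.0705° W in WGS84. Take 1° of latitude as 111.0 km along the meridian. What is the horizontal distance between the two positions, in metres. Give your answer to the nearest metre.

Δφ = -26.1380° − -26.1386° = +0.0006°; Δλ = -67.0705° − -67.0655° = -0.0050°.
ΔN = Δφ × 111000 = 66.6 m; ΔE = Δλ × 111000 × cos(-26.1386°) = -0.0050 × 111000 × 0.897731 = -498.2 m.
Distance = √(ΔE² + ΔN²) = √((-498.2)² + 66.6²) = 502.7 m.

503 m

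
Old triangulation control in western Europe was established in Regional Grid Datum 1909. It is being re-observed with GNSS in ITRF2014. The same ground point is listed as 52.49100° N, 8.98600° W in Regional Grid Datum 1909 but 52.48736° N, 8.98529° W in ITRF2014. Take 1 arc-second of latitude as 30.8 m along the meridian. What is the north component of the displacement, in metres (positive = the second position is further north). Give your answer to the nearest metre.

Δφ = 52.48736° − 52.49100° = -0.00364°; Δλ = -8.98529° − -8.98600° = +0.00071°.
1° of latitude = 3600 × 30.80 = 110880 m.
ΔN = Δφ × 110880 = -403.6 m; ΔE = Δλ × 110880 × cos(52.49100°) = +0.00071 × 110880 × 0.608886 = 47.9 m.

ΔN = -404 m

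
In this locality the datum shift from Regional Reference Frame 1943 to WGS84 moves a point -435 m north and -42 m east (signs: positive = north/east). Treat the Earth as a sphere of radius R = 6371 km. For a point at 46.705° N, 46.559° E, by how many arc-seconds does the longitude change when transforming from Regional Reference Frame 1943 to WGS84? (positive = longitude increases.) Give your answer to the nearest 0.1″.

Δλ = -2.0″

At latitude 46.705°, cos φ = 0.685755.
One radian of longitude at latitude φ spans R cos φ, so Δλ = ΔE / (R cos φ) = -42.0 / (6371000 × 0.685755) = -9.6133e-06 rad = -1.983″.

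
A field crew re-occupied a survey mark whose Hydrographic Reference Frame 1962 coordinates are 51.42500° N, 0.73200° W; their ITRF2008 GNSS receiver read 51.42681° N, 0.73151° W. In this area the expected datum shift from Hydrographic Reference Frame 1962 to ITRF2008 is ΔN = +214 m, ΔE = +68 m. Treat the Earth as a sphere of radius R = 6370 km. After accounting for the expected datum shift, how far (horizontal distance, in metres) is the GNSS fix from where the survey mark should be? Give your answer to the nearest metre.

Observed coordinate differences: Δφ = +0.00181°, Δλ = +0.00049°.
Converting to metres (1° lat = 111177 m, cos φ = 0.623539): observed ΔN = 201.2 m, observed ΔE = 34.0 m.
Subtracting the expected shift leaves a residual of 201.2 − (214) = -12.8 m north and 34.0 − (68) = -34.0 m east.
Residual distance = √((-12.8)² + (-34.0)²) = 36.3 m.

36 m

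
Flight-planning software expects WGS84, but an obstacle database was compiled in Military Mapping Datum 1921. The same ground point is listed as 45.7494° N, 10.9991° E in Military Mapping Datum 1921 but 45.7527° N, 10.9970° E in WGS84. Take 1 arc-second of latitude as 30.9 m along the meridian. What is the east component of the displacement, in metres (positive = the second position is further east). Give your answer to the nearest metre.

Δφ = 45.7527° − 45.7494° = +0.0033°; Δλ = 10.9970° − 10.9991° = -0.0021°.
1° of latitude = 3600 × 30.90 = 111240 m.
ΔN = Δφ × 111240 = 367.1 m; ΔE = Δλ × 111240 × cos(45.7494°) = -0.0021 × 111240 × 0.697798 = -163.0 m.

ΔE = -163 m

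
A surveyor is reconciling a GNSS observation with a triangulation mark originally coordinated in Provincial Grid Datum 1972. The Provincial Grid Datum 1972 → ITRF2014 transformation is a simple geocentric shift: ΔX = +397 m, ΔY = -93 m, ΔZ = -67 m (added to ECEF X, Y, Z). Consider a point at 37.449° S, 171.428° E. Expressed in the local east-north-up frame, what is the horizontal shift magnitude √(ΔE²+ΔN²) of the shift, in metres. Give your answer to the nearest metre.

The local east axis at (φ, λ) is (−sin λ, cos λ, 0), so ΔE = −sin(171.428°)·397 + cos(171.428°)·(-93) = 32.79 m.
The local north axis is (−sin φ cos λ, −sin φ sin λ, cos φ), giving ΔN = -238.701 − 8.429 − 53.191 = -300.32 m.
Horizontal magnitude = √(ΔE² + ΔN²) = √(32.79² + (-300.32)²) = 302.11 m.

302 m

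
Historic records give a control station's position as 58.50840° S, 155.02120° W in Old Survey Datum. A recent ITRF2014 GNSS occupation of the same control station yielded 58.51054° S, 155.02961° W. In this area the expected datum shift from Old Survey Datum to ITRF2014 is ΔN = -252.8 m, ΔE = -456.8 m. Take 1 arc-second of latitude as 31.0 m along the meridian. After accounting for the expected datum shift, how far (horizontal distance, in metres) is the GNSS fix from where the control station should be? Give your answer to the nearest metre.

36 m

Observed coordinate differences: Δφ = -0.00214°, Δλ = -0.00841°.
Converting to metres (1° lat = 111600 m, cos φ = 0.522374): observed ΔN = -238.8 m, observed ΔE = -490.3 m.
Subtracting the expected shift leaves a residual of -238.8 − (-252.8) = 14.0 m north and -490.3 − (-456.8) = -33.5 m east.
Residual distance = √(14.0² + (-33.5)²) = 36.3 m.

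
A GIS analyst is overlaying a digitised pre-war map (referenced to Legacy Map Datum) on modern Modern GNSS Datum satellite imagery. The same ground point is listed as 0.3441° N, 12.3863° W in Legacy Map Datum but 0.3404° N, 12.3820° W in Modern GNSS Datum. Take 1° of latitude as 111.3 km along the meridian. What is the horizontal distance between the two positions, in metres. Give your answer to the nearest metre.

Δφ = 0.3404° − 0.3441° = -0.0037°; Δλ = -12.3820° − -12.3863° = +0.0043°.
ΔN = Δφ × 111300 = -411.8 m; ΔE = Δλ × 111300 × cos(0.3441°) = +0.0043 × 111300 × 0.999982 = 478.6 m.
Distance = √(ΔE² + ΔN²) = √(478.6² + (-411.8)²) = 631.4 m.

631 m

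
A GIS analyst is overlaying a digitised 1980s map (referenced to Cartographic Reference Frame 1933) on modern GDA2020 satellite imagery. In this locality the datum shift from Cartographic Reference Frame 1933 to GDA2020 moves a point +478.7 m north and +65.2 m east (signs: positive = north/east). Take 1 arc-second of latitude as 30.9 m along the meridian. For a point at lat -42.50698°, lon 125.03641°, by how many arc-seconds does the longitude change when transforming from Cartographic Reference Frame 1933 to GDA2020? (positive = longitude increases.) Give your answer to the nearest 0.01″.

At latitude -42.50698°, cos φ = 0.737195.
1″ of longitude at this latitude = 30.90 × cos φ = 22.7793 m, so Δλ = 65.2 / 22.7793 = 2.862″.

Δλ = 2.86″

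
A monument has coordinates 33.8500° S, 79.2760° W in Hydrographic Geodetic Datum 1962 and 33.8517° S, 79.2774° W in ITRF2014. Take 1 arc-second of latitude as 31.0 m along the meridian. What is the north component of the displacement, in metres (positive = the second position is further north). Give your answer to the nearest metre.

Δφ = -33.8517° − -33.8500° = -0.0017°; Δλ = -79.2774° − -79.2760° = -0.0014°.
1° of latitude = 3600 × 31.00 = 111600 m.
ΔN = Δφ × 111600 = -189.7 m; ΔE = Δλ × 111600 × cos(-33.8500°) = -0.0014 × 111600 × 0.830499 = -129.8 m.

ΔN = -190 m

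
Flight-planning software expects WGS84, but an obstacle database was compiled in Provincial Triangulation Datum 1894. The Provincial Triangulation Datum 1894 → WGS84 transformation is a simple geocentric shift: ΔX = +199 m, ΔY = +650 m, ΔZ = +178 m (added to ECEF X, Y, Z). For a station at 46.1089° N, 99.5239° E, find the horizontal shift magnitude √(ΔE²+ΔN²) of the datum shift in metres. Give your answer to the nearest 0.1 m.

437.5 m

The local east axis at (φ, λ) is (−sin λ, cos λ, 0), so ΔE = −sin(99.5239°)·199 + cos(99.5239°)·650 = -303.81 m.
The local north axis is (−sin φ cos λ, −sin φ sin λ, cos φ), giving ΔN = 23.729 − 461.972 + 123.406 = -314.84 m.
Horizontal magnitude = √(ΔE² + ΔN²) = √((-303.81)² + (-314.84)²) = 437.52 m.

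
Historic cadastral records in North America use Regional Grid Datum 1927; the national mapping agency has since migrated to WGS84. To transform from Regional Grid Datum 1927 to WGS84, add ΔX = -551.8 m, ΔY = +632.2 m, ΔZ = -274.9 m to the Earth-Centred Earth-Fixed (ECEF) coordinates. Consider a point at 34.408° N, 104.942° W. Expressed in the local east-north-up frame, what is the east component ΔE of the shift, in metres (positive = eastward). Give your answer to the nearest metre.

ΔE = -696 m

At φ = 34.408°, λ = -104.942°: sin φ = 0.565082, cos φ = 0.825035, sin λ = -0.966187, cos λ = -0.257841.
ΔE = −sin λ·ΔX + cos λ·ΔY = −(-0.966187)·(-551.8) + (-0.257841)·(632.2) = -696.15 m.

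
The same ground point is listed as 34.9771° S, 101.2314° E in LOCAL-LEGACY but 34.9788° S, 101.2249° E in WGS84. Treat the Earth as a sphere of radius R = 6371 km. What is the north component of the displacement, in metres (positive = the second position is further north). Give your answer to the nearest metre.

ΔN = -189 m

Δφ = -34.9788° − -34.9771° = -0.0017°; Δλ = 101.2249° − 101.2314° = -0.0065°.
1° along a meridian = πR/180 = 111195 m.
ΔN = Δφ × 111195 = -189.0 m; ΔE = Δλ × 111195 × cos(-34.9771°) = -0.0065 × 111195 × 0.819381 = -592.2 m.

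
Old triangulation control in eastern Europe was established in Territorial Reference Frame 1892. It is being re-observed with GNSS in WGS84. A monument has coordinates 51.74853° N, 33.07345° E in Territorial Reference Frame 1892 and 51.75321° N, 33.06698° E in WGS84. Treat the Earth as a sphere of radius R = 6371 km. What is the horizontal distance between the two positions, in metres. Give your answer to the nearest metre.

685 m

Δφ = 51.75321° − 51.74853° = +0.00468°; Δλ = 33.06698° − 33.07345° = -0.00647°.
1° along a meridian = πR/180 = 111195 m.
ΔN = Δφ × 111195 = 520.4 m; ΔE = Δλ × 111195 × cos(51.74853°) = -0.00647 × 111195 × 0.619114 = -445.4 m.
Distance = √(ΔE² + ΔN²) = √((-445.4)² + 520.4²) = 685.0 m.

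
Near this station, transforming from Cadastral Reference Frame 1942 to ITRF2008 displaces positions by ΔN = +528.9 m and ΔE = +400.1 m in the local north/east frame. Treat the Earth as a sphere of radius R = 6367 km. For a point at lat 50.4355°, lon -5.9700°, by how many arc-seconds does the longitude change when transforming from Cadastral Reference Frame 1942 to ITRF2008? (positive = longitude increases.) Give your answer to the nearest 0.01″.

Δλ = 20.35″

At latitude 50.4355°, cos φ = 0.636946.
One radian of longitude at latitude φ spans R cos φ, so Δλ = ΔE / (R cos φ) = 400.1 / (6367000 × 0.636946) = 9.8658e-05 rad = 20.350″.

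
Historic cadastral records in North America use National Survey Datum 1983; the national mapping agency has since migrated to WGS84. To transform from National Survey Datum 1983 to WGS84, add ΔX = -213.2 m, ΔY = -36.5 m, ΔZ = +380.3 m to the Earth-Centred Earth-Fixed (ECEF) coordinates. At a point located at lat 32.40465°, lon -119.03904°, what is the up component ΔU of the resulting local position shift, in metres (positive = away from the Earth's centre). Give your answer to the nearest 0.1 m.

At φ = 32.40465°, λ = -119.03904°: sin φ = 0.535895, cos φ = 0.844284, sin λ = -0.874289, cos λ = -0.485405.
ΔU = cos φ cos λ·ΔX + cos φ sin λ·ΔY + sin φ·ΔZ = (0.844284)(-0.485405)(-213.2) + (0.844284)(-0.874289)(-36.5) + (0.535895)(380.3) = 318.12 m.

ΔU = 318.1 m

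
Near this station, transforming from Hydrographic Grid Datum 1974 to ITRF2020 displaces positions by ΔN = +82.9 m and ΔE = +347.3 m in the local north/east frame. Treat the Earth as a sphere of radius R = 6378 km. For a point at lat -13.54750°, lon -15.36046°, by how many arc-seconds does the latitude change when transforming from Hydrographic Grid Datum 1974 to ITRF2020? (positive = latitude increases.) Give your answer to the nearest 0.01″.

On a sphere of radius R, 1 rad of latitude = R, so Δφ = ΔN / R = 82.9 / 6378000 = 1.2998e-05 rad = 2.681″.

Δφ = 2.68″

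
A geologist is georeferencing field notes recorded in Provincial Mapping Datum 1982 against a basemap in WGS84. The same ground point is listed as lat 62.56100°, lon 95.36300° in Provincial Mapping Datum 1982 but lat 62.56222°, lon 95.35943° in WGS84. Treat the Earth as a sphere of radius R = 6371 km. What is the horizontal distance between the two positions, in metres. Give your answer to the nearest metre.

228 m

Δφ = 62.56222° − 62.56100° = +0.00122°; Δλ = 95.35943° − 95.36300° = -0.00357°.
1° along a meridian = πR/180 = 111195 m.
ΔN = Δφ × 111195 = 135.7 m; ΔE = Δλ × 111195 × cos(62.56100°) = -0.00357 × 111195 × 0.460804 = -182.9 m.
Distance = √(ΔE² + ΔN²) = √((-182.9)² + 135.7²) = 227.7 m.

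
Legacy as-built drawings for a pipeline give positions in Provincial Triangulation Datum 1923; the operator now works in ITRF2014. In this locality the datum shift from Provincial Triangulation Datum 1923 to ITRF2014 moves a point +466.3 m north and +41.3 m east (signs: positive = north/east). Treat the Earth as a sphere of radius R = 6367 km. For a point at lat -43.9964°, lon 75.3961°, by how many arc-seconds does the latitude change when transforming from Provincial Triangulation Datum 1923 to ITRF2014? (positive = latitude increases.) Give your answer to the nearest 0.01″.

On a sphere of radius R, 1 rad of latitude = R, so Δφ = ΔN / R = 466.3 / 6367000 = 7.3237e-05 rad = 15.106″.

Δφ = 15.11″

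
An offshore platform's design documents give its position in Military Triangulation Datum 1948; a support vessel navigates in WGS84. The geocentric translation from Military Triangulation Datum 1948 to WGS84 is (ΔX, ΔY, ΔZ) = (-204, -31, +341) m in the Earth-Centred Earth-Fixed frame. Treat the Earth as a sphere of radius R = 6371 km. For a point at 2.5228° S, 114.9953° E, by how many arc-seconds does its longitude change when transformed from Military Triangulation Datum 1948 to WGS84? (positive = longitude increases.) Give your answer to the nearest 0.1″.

sin φ = -0.044017, cos φ = 0.999031, sin λ = 0.906342, cos λ = -0.422544.
East component: ΔE = −sin λ·ΔX + cos λ·ΔY = −(0.906342)(-204) + (-0.422544)(-31) = 197.99 m.
1° of latitude spans πR/180 = 111195 m; at latitude φ, 1° of longitude spans that × cos φ = 111087.2 m, so Δλ = 197.99 / 111087.2 × 3600 = 6.416″.

Δλ = 6.4″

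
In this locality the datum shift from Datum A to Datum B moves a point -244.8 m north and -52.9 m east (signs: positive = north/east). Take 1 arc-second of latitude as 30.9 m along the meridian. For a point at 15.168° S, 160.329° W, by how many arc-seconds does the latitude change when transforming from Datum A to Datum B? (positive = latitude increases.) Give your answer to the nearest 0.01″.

Δφ = -7.92″

1″ of latitude = 30.90 m, so Δφ = -244.8 / 30.90 = -7.922″.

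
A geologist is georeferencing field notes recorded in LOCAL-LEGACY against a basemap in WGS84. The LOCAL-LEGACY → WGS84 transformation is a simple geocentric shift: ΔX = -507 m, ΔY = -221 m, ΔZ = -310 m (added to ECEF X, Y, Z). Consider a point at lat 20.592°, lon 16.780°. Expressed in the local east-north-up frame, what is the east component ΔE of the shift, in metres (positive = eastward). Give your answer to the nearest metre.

At φ = 20.592°, λ = 16.780°: sin φ = 0.351711, cos φ = 0.936109, sin λ = 0.288698, cos λ = 0.957420.
ΔE = −sin λ·ΔX + cos λ·ΔY = −(0.288698)·(-507) + (0.957420)·(-221) = -65.22 m.

ΔE = -65 m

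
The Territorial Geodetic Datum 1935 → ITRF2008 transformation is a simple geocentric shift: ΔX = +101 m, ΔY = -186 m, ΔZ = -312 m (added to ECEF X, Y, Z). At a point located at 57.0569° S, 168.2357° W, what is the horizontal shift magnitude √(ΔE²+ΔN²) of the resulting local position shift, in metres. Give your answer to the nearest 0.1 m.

At φ = -57.0569°, λ = -168.2357°: sin φ = -0.839211, cos φ = 0.543806, sin λ = -0.203886, cos λ = -0.978995.
ΔE = −sin λ·ΔX + cos λ·ΔY = −(-0.203886)·(101) + (-0.978995)·(-186) = 202.69 m.
ΔN = −sin φ cos λ·ΔX − sin φ sin λ·ΔY + cos φ·ΔZ = −(-0.839211)(-0.978995)(101) − (-0.839211)(-0.203886)(-186) + (0.543806)(-312) = -220.82 m.
Horizontal magnitude = √(ΔE² + ΔN²) = √(202.69² + (-220.82)²) = 299.74 m.

299.7 m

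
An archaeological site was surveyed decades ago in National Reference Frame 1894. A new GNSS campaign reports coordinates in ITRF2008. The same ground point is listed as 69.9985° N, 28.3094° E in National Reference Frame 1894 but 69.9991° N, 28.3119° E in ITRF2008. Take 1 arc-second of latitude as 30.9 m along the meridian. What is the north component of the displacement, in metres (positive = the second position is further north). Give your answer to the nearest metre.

Δφ = 69.9991° − 69.9985° = +0.0006°; Δλ = 28.3119° − 28.3094° = +0.0025°.
1° of latitude = 3600 × 30.90 = 111240 m.
ΔN = Δφ × 111240 = 66.7 m; ΔE = Δλ × 111240 × cos(69.9985°) = +0.0025 × 111240 × 0.342045 = 95.1 m.

ΔN = 67 m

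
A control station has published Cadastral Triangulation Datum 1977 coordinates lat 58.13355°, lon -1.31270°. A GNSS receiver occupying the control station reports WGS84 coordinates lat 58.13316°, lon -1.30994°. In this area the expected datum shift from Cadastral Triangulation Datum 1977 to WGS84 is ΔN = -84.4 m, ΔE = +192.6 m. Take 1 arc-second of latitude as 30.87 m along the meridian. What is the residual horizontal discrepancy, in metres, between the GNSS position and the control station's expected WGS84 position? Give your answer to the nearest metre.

Observed coordinate differences: Δφ = -0.00039°, Δλ = +0.00276°.
Converting to metres (1° lat = 111132 m, cos φ = 0.527941): observed ΔN = -43.3 m, observed ΔE = 161.9 m.
Subtracting the expected shift leaves a residual of -43.3 − (-84.4) = 41.1 m north and 161.9 − (192.6) = -30.7 m east.
Residual distance = √(41.1² + (-30.7)²) = 51.2 m.

51 m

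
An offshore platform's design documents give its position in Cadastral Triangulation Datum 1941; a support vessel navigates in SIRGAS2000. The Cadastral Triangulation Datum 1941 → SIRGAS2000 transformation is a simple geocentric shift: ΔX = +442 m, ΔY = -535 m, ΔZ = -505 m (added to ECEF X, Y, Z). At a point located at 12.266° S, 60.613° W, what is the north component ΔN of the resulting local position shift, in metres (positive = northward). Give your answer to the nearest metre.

ΔN = -348 m

The local north axis is (−sin φ cos λ, −sin φ sin λ, cos φ), giving ΔN = 46.079 + 99.036 − 493.472 = -348.36 m.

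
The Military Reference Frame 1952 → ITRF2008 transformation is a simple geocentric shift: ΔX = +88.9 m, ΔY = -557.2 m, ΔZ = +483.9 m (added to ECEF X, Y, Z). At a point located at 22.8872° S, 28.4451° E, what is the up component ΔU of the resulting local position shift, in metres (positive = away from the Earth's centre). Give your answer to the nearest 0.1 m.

ΔU = -360.7 m

At φ = -22.8872°, λ = 28.4451°: sin φ = -0.388918, cos φ = 0.921272, sin λ = 0.476316, cos λ = 0.879274.
ΔU = cos φ cos λ·ΔX + cos φ sin λ·ΔY + sin φ·ΔZ = (0.921272)(0.879274)(88.9) + (0.921272)(0.476316)(-557.2) + (-0.388918)(483.9) = -360.69 m.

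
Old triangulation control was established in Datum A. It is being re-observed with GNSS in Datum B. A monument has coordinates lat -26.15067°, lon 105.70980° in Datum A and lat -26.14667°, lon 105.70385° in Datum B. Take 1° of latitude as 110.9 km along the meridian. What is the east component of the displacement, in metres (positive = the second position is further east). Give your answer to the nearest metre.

ΔE = -592 m

Δφ = -26.14667° − -26.15067° = +0.00400°; Δλ = 105.70385° − 105.70980° = -0.00595°.
ΔN = Δφ × 110900 = 443.6 m; ΔE = Δλ × 110900 × cos(-26.15067°) = -0.00595 × 110900 × 0.897638 = -592.3 m.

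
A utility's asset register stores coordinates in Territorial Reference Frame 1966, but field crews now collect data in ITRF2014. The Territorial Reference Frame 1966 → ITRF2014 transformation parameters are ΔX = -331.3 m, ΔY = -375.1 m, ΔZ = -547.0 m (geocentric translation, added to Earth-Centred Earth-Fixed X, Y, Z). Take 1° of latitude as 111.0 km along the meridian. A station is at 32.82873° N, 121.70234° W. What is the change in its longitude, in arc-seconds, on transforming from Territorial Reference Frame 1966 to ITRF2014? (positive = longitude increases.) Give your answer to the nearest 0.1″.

sin φ = 0.542130, cos φ = 0.840295, sin λ = -0.850790, cos λ = -0.525506.
East component: ΔE = −sin λ·ΔX + cos λ·ΔY = −(-0.850790)(-331.3) + (-0.525506)(-375.1) = -84.75 m.
1° of latitude spans 111000 m; at latitude φ, 1° of longitude spans that × cos φ = 93272.7 m, so Δλ = -84.75 / 93272.7 × 3600 = -3.271″.

Δλ = -3.3″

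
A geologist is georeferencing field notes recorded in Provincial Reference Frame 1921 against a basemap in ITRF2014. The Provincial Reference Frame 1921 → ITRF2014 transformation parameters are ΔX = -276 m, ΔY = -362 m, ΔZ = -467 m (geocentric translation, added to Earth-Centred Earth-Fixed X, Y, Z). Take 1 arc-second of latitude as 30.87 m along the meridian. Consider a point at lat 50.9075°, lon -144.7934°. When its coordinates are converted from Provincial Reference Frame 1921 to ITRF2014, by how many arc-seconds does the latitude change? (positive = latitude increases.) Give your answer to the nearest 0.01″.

sin φ = 0.776129, cos φ = 0.630574, sin λ = -0.576526, cos λ = -0.817078.
North component: ΔN = −sin φ cos λ·ΔX − sin φ sin λ·ΔY + cos φ·ΔZ = −(0.776129)(-0.817078)(-276) − (0.776129)(-0.576526)(-362) + (0.630574)(-467) = -631.49 m.
1° of latitude spans 3600 × 30.87 = 111132 m, so Δφ = -631.49 / 111132 × 3600 = -20.456″.

Δφ = -20.46″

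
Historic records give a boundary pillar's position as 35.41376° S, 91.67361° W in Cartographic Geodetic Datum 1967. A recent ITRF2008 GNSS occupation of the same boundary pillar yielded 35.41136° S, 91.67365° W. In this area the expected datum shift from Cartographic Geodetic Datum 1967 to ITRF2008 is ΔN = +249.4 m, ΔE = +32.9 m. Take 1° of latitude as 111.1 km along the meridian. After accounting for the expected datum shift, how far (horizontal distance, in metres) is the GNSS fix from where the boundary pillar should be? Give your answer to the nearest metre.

40 m

Observed coordinate differences: Δφ = +0.00240°, Δλ = -0.00004°.
Converting to metres (1° lat = 111100 m, cos φ = 0.814989): observed ΔN = 266.6 m, observed ΔE = -3.6 m.
Subtracting the expected shift leaves a residual of 266.6 − (249.4) = 17.2 m north and -3.6 − (32.9) = -36.5 m east.
Residual distance = √(17.2² + (-36.5)²) = 40.4 m.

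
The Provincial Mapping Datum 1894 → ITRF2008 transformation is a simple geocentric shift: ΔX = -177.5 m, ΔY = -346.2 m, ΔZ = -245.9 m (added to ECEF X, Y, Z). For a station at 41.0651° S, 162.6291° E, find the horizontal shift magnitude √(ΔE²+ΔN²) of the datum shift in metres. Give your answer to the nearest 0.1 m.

408.9 m

At φ = -41.0651°, λ = 162.6291°: sin φ = -0.656916, cos φ = 0.753964, sin λ = 0.298556, cos λ = -0.954392.
ΔE = −sin λ·ΔX + cos λ·ΔY = −(0.298556)·(-177.5) + (-0.954392)·(-346.2) = 383.40 m.
ΔN = −sin φ cos λ·ΔX − sin φ sin λ·ΔY + cos φ·ΔZ = −(-0.656916)(-0.954392)(-177.5) − (-0.656916)(0.298556)(-346.2) + (0.753964)(-245.9) = -142.01 m.
Horizontal magnitude = √(ΔE² + ΔN²) = √(383.40² + (-142.01)²) = 408.86 m.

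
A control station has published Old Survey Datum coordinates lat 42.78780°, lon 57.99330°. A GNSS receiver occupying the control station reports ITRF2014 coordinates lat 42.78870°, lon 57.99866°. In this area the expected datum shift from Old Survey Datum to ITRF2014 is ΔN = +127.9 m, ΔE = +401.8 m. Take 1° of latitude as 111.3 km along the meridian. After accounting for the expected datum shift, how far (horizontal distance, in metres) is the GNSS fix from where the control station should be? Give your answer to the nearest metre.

Observed coordinate differences: Δφ = +0.00090°, Δλ = +0.00536°.
Converting to metres (1° lat = 111300 m, cos φ = 0.733875): observed ΔN = 100.2 m, observed ΔE = 437.8 m.
Subtracting the expected shift leaves a residual of 100.2 − (127.9) = -27.7 m north and 437.8 − (401.8) = 36.0 m east.
Residual distance = √((-27.7)² + 36.0²) = 45.4 m.

45 m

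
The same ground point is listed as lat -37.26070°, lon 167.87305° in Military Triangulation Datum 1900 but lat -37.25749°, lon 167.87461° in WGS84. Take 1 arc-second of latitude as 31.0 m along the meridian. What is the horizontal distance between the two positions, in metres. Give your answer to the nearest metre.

Δφ = -37.25749° − -37.26070° = +0.00321°; Δλ = 167.87461° − 167.87305° = +0.00156°.
1° of latitude = 3600 × 31.00 = 111600 m.
ΔN = Δφ × 111600 = 358.2 m; ΔE = Δλ × 111600 × cos(-37.26070°) = +0.00156 × 111600 × 0.795889 = 138.6 m.
Distance = √(ΔE² + ΔN²) = √(138.6² + 358.2²) = 384.1 m.

384 m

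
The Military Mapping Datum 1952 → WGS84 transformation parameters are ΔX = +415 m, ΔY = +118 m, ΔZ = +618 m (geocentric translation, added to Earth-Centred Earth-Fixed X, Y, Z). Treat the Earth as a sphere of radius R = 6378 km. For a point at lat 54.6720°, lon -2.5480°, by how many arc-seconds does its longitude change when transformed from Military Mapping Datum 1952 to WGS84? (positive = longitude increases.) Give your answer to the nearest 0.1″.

Δλ = 7.6″

sin φ = 0.815855, cos φ = 0.578256, sin λ = -0.044456, cos λ = 0.999011.
East component: ΔE = −sin λ·ΔX + cos λ·ΔY = −(-0.044456)(415) + (0.999011)(118) = 136.33 m.
1° of latitude spans πR/180 = 111317 m; at latitude φ, 1° of longitude spans that × cos φ = 64369.8 m, so Δλ = 136.33 / 64369.8 × 3600 = 7.625″.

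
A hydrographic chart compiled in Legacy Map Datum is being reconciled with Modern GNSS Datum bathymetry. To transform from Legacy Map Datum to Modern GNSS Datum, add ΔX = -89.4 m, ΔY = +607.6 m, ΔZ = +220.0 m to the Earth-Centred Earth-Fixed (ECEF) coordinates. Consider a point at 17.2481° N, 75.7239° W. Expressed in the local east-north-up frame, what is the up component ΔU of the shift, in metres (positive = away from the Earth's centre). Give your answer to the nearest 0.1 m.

At φ = 17.2481°, λ = -75.7239°: sin φ = 0.296510, cos φ = 0.955030, sin λ = -0.969119, cos λ = 0.246595.
ΔU = cos φ cos λ·ΔX + cos φ sin λ·ΔY + sin φ·ΔZ = (0.955030)(0.246595)(-89.4) + (0.955030)(-0.969119)(607.6) + (0.296510)(220.0) = -518.18 m.

ΔU = -518.2 m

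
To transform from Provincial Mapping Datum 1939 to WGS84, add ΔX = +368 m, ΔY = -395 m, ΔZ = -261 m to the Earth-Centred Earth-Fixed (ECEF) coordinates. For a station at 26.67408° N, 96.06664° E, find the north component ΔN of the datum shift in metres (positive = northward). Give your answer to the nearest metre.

ΔN = -39 m

The local north axis is (−sin φ cos λ, −sin φ sin λ, cos φ), giving ΔN = 17.459 + 176.328 − 233.223 = -39.44 m.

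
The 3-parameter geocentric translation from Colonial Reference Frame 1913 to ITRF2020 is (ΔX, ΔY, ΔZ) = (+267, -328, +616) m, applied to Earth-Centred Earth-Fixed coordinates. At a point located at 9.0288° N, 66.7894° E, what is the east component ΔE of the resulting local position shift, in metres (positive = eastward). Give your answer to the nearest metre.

At φ = 9.0288°, λ = 66.7894°: sin φ = 0.156931, cos φ = 0.987610, sin λ = 0.919062, cos λ = 0.394112.
ΔE = −sin λ·ΔX + cos λ·ΔY = −(0.919062)·(267) + (0.394112)·(-328) = -374.66 m.

ΔE = -375 m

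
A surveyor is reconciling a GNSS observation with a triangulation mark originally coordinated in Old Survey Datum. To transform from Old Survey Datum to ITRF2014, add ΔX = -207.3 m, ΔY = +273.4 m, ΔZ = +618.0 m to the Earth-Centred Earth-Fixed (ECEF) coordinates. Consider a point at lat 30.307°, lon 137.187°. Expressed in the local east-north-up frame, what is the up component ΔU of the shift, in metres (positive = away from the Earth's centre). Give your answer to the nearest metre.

At φ = 30.307°, λ = 137.187°: sin φ = 0.504633, cos φ = 0.863334, sin λ = 0.679608, cos λ = -0.733576.
ΔU = cos φ cos λ·ΔX + cos φ sin λ·ΔY + sin φ·ΔZ = (0.863334)(-0.733576)(-207.3) + (0.863334)(0.679608)(273.4) + (0.504633)(618.0) = 603.56 m.

ΔU = 604 m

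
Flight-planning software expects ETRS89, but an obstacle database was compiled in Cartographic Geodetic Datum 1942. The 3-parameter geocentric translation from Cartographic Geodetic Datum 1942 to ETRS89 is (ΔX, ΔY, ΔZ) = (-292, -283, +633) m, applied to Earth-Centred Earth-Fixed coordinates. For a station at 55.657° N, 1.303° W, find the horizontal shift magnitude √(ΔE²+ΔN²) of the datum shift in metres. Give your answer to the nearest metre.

The local east axis at (φ, λ) is (−sin λ, cos λ, 0), so ΔE = −sin(-1.303°)·(-292) + cos(-1.303°)·(-283) = -289.57 m.
The local north axis is (−sin φ cos λ, −sin φ sin λ, cos φ), giving ΔN = 241.035 − 5.313 + 357.104 = 592.83 m.
Horizontal magnitude = √(ΔE² + ΔN²) = √((-289.57)² + 592.83²) = 659.77 m.

660 m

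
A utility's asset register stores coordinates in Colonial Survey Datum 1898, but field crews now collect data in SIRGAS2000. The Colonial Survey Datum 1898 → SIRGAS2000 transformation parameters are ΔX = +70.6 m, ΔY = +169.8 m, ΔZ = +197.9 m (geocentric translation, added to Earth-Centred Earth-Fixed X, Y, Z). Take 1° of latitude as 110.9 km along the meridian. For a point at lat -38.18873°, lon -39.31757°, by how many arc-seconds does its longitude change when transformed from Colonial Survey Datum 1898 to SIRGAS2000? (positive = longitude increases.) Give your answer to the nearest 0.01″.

Δλ = 7.27″

sin φ = -0.618254, cos φ = 0.785979, sin λ = -0.633618, cos λ = 0.773646.
East component: ΔE = −sin λ·ΔX + cos λ·ΔY = −(-0.633618)(70.6) + (0.773646)(169.8) = 176.10 m.
1° of latitude spans 110900 m; at latitude φ, 1° of longitude spans that × cos φ = 87165.0 m, so Δλ = 176.10 / 87165.0 × 3600 = 7.273″.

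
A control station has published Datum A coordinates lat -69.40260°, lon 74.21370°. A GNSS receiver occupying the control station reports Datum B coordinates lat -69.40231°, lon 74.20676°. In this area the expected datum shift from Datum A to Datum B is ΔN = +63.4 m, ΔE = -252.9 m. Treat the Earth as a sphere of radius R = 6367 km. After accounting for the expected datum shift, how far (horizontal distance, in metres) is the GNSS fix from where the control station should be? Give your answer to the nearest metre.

Observed coordinate differences: Δφ = +0.00029°, Δλ = -0.00694°.
Converting to metres (1° lat = 111125 m, cos φ = 0.351799): observed ΔN = 32.2 m, observed ΔE = -271.3 m.
Subtracting the expected shift leaves a residual of 32.2 − (63.4) = -31.2 m north and -271.3 − (-252.9) = -18.4 m east.
Residual distance = √((-31.2)² + (-18.4)²) = 36.2 m.

36 m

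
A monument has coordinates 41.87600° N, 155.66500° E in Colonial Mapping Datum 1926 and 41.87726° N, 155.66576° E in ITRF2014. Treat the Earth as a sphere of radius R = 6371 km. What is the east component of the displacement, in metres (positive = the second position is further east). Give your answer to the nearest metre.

ΔE = 63 m

Δφ = 41.87726° − 41.87600° = +0.00126°; Δλ = 155.66576° − 155.66500° = +0.00076°.
1° along a meridian = πR/180 = 111195 m.
ΔN = Δφ × 111195 = 140.1 m; ΔE = Δλ × 111195 × cos(41.87600°) = +0.00076 × 111195 × 0.744591 = 62.9 m.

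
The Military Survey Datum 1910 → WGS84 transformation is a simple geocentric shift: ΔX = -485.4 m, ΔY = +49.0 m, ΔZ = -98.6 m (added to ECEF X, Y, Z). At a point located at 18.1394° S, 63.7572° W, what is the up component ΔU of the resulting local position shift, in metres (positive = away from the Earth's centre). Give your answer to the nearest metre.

ΔU = -215 m

The local up (radial) axis is (cos φ cos λ, cos φ sin λ, sin φ), giving ΔU = -203.965 − 41.765 + 30.697 = -215.03 m.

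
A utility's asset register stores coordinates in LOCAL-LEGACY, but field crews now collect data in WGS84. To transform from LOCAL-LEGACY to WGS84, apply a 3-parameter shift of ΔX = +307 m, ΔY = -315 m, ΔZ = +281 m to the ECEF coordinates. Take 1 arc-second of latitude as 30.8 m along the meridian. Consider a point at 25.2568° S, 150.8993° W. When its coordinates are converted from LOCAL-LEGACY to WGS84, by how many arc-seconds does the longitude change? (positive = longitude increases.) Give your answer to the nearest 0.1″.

Δλ = 15.2″

sin φ = -0.426676, cos φ = 0.904405, sin λ = -0.486346, cos λ = -0.873766.
East component: ΔE = −sin λ·ΔX + cos λ·ΔY = −(-0.486346)(307) + (-0.873766)(-315) = 424.54 m.
1° of latitude spans 3600 × 30.80 = 110880 m; at latitude φ, 1° of longitude spans that × cos φ = 100280.4 m, so Δλ = 424.54 / 100280.4 × 3600 = 15.241″.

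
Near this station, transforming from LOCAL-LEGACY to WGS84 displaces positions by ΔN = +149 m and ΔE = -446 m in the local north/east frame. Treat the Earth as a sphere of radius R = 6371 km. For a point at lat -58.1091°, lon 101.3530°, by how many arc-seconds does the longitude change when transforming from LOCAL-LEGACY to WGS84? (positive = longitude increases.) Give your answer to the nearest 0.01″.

At latitude -58.1091°, cos φ = 0.528303.
One radian of longitude at latitude φ spans R cos φ, so Δλ = ΔE / (R cos φ) = -446.0 / (6371000 × 0.528303) = -1.3251e-04 rad = -27.332″.

Δλ = -27.33″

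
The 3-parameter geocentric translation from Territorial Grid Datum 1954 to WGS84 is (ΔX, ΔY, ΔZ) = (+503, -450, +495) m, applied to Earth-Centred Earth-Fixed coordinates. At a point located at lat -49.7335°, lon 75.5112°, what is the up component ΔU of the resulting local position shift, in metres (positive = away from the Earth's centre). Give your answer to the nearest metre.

At φ = -49.7335°, λ = 75.5112°: sin φ = -0.763046, cos φ = 0.646344, sin λ = 0.968197, cos λ = 0.250191.
ΔU = cos φ cos λ·ΔX + cos φ sin λ·ΔY + sin φ·ΔZ = (0.646344)(0.250191)(503) + (0.646344)(0.968197)(-450) + (-0.763046)(495) = -577.97 m.

ΔU = -578 m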